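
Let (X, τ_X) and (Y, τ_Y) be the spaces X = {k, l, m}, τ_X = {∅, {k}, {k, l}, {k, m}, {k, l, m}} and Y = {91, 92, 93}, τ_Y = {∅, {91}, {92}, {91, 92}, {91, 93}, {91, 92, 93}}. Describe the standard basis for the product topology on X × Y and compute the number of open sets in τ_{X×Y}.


Basis B = {∅ × ∅, {k} × {91}, {k} × {92}, {k} × {91, 92}, {k} × {91, 93}, {k, l} × {91}, {k, m} × {91}, {k, l} × {92}, {k, m} × {92}, {k} × {91, 92, 93}, {k, l, m} × {91}, {k, l, m} × {92}, {k, l} × {91, 92}, {k, m} × {91, 92}, {k, l} × {91, 93}, {k, m} × {91, 93}, {k, l} × {91, 92, 93}, {k, m} × {91, 92, 93}, {k, l, m} × {91, 92}, {k, l, m} × {91, 93}, {k, l, m} × {91, 92, 93}}; |τ_{X×Y}| = 70.

Enumerate products U × V with U ∈ τ_X, V ∈ τ_Y (deduplicated):
  ∅ × ∅ = {} (∅)
  {k} × {91} = {(k,91)}
  {k} × {92} = {(k,92)}
  {k} × {91, 92} = {(k,91), (k,92)}
  {k} × {91, 93} = {(k,91), (k,93)}
  {k, l} × {91} = {(k,91), (l,91)}
  {k, m} × {91} = {(k,91), (m,91)}
  {k, l} × {92} = {(k,92), (l,92)}
  {k, m} × {92} = {(k,92), (m,92)}
  {k} × {91, 92, 93} = {(k,91), (k,92), (k,93)}
  {k, l, m} × {91} = {(k,91), (l,91), (m,91)}
  {k, l, m} × {92} = {(k,92), (l,92), (m,92)}
  {k, l} × {91, 92} = {(k,91), (k,92), (l,91), (l,92)}
  {k, m} × {91, 92} = {(k,91), (k,92), (m,91), (m,92)}
  {k, l} × {91, 93} = {(k,91), (k,93), (l,91), (l,93)}
  {k, m} × {91, 93} = {(k,91), (k,93), (m,91), (m,93)}
  {k, l} × {91, 92, 93} = {(k,91), (k,92), (k,93), (l,91), (l,92), (l,93)}
  {k, m} × {91, 92, 93} = {(k,91), (k,92), (k,93), (m,91), (m,92), (m,93)}
  {k, l, m} × {91, 92} = {(k,91), (k,92), (l,91), (l,92), (m,91), (m,92)}
  {k, l, m} × {91, 93} = {(k,91), (k,93), (l,91), (l,93), (m,91), (m,93)}
  {k, l, m} × {91, 92, 93} = {(k,91), (k,92), (k,93), (l,91), (l,92), (l,93), (m,91), (m,92), (m,93)}
These 21 distinct sets form the basis B.
Close under arbitrary unions to get τ_{X×Y}; counting gives |τ_{X×Y}| = 70.


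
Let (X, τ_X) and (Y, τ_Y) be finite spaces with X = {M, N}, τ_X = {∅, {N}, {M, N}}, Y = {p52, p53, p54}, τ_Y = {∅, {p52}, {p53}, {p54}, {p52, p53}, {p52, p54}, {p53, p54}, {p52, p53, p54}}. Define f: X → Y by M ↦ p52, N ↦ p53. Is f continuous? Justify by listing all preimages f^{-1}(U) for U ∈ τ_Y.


f is NOT continuous.

Compute f^{-1}(U) for each U ∈ τ_Y:
  U = ∅: f^{-1}(U) = ∅ ∈ τ_X ✓.
  U = {p52}: f^{-1}(U) = {M} ∉ τ_X ✗.
  U = {p53}: f^{-1}(U) = {N} ∈ τ_X ✓.
  U = {p54}: f^{-1}(U) = ∅ ∈ τ_X ✓.
  U = {p52, p53}: f^{-1}(U) = {M, N} ∈ τ_X ✓.
  U = {p52, p54}: f^{-1}(U) = {M} ∉ τ_X ✗.
  U = {p53, p54}: f^{-1}(U) = {N} ∈ τ_X ✓.
  U = {p52, p53, p54}: f^{-1}(U) = {M, N} ∈ τ_X ✓.
Found U = {p52} with f^{-1}(U) = {M} not in τ_X. Therefore f is NOT continuous.


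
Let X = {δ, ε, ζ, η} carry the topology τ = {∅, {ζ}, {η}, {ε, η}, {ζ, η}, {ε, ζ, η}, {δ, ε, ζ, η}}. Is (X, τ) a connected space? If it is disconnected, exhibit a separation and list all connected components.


(X, τ) is connected.

Find clopen sets (U ∈ τ with X ∖ U ∈ τ):
  U = ∅, X ∖ U = {δ, ε, ζ, η} — both open, so U is clopen.
  U = {δ, ε, ζ, η}, X ∖ U = ∅ — both open, so U is clopen.
Only trivial clopens (∅ and X) exist, so (X, τ) is connected.
Compute connected components by grouping points that agree on all clopens:
  component: {δ, ε, ζ, η}


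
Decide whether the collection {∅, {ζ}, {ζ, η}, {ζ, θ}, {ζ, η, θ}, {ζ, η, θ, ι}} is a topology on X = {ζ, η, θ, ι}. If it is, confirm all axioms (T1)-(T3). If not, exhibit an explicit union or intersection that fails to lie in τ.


τ IS a topology on X.

Axiom (T1): ∅ ∈ τ? Yes; X ∈ τ? Yes.
Axiom (T2/T3): check pairwise unions and intersections of members of τ.
All pairwise intersections and unions checked — each lies in τ. Therefore τ satisfies (T1), (T2), (T3): it IS a topology on X.


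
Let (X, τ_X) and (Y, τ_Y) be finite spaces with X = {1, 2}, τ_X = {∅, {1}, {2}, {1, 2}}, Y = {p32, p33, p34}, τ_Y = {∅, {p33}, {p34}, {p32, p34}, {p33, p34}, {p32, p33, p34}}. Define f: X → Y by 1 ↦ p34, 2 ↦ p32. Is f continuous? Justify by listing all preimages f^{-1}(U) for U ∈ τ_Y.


f IS continuous.

Compute f^{-1}(U) for each U ∈ τ_Y:
  U = ∅: f^{-1}(U) = ∅ ∈ τ_X ✓.
  U = {p33}: f^{-1}(U) = ∅ ∈ τ_X ✓.
  U = {p34}: f^{-1}(U) = {1} ∈ τ_X ✓.
  U = {p32, p34}: f^{-1}(U) = {1, 2} ∈ τ_X ✓.
  U = {p33, p34}: f^{-1}(U) = {1} ∈ τ_X ✓.
  U = {p32, p33, p34}: f^{-1}(U) = {1, 2} ∈ τ_X ✓.
Every preimage lies in τ_X, so f IS continuous.


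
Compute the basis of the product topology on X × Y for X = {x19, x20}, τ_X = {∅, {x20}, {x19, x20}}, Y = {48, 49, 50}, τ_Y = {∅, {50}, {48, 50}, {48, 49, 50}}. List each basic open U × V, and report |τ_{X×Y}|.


Basis B = {∅ × ∅, {x20} × {50}, {x19, x20} × {50}, {x20} × {48, 50}, {x20} × {48, 49, 50}, {x19, x20} × {48, 50}, {x19, x20} × {48, 49, 50}}; |τ_{X×Y}| = 10.

Enumerate products U × V with U ∈ τ_X, V ∈ τ_Y (deduplicated):
  ∅ × ∅ = {} (∅)
  {x20} × {50} = {(x20,50)}
  {x19, x20} × {50} = {(x19,50), (x20,50)}
  {x20} × {48, 50} = {(x20,48), (x20,50)}
  {x20} × {48, 49, 50} = {(x20,48), (x20,49), (x20,50)}
  {x19, x20} × {48, 50} = {(x19,48), (x19,50), (x20,48), (x20,50)}
  {x19, x20} × {48, 49, 50} = {(x19,48), (x19,49), (x19,50), (x20,48), (x20,49), (x20,50)}
These 7 distinct sets form the basis B.
Close under arbitrary unions to get τ_{X×Y}; counting gives |τ_{X×Y}| = 10.


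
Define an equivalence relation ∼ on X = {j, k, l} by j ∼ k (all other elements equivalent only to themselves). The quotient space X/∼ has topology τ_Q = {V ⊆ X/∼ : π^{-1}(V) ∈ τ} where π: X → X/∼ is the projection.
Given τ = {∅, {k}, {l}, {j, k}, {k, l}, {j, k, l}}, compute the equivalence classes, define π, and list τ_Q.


X/∼ = {[j=k], [l]}; |τ_Q| = 4.

Equivalence classes: [j=k], [l].
Quotient map π: X → X/∼ sends j ↦ [j=k], k ↦ [j=k], l ↦ [l].
For each subset V ⊆ X/∼, compute π^{-1}(V) ⊆ X and check whether π^{-1}(V) ∈ τ. V is open in τ_Q iff π^{-1}(V) ∈ τ.
  V = {}: π^{-1}(V) = ∅ ∈ τ ✓.
  V = {[j=k]}: π^{-1}(V) = {j, k} ∈ τ ✓.
  V = {[l]}: π^{-1}(V) = {l} ∈ τ ✓.
  V = {[j=k], [l]}: π^{-1}(V) = {j, k, l} ∈ τ ✓.
Open sets in the quotient: τ_Q = {{}, {[j=k]}, {[l]}, {[j=k], [l]}} (4 elements).


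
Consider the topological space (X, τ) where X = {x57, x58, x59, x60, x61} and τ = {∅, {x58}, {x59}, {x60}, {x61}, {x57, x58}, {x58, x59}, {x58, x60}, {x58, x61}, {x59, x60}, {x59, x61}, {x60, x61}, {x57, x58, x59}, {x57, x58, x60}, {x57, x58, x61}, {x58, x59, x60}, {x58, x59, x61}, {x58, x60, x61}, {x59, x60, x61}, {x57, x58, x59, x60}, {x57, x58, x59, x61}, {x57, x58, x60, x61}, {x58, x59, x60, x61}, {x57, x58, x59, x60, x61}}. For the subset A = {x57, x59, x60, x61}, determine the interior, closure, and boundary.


int(A) = {x59, x60, x61}, cl(A) = {x57, x59, x60, x61}, ∂A = {x57}.

Closed sets in (X, τ) are complements of opens:
  closed(X, τ) = {∅, {x57}, {x59}, {x60}, {x61}, {x57, x58}, {x57, x59}, {x57, x60}, {x57, x61}, {x59, x60}, {x59, x61}, {x60, x61}, {x57, x58, x59}, {x57, x58, x60}, {x57, x58, x61}, {x57, x59, x60}, {x57, x59, x61}, {x57, x60, x61}, {x59, x60, x61}, {x57, x58, x59, x60}, {x57, x58, x59, x61}, {x57, x58, x60, x61}, {x57, x59, x60, x61}, {x57, x58, x59, x60, x61}}.
int(A) = ⋃ {U ∈ τ : U ⊆ A}. Opens contained in A: ∅, {x59}, {x60}, {x61}, {x59, x60}, {x59, x61}, {x60, x61}, {x59, x60, x61}.
Taking the union of these: int(A) = {x59, x60, x61}.
cl(A) = ⋂ {C closed : A ⊆ C}. Closed sets containing A: {x57, x59, x60, x61}, {x57, x58, x59, x60, x61}.
Intersecting these: cl(A) = {x57, x59, x60, x61}.
∂A = cl(A) ∖ int(A) = {x57, x59, x60, x61} ∖ {x59, x60, x61} = {x57}.


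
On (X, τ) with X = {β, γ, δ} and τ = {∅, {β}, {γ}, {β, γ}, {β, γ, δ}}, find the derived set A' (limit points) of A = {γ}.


A' = {δ}

For each x ∈ X, list the open sets U ∈ τ with x ∈ U, then check whether U ∩ (A ∖ {x}) ≠ ∅ for every such U.
  x = β: open {β} ∋ x has {β} ∩ (A ∖ {β}) = ∅, so x is NOT a limit point.
  x = γ: open {γ} ∋ x has {γ} ∩ (A ∖ {γ}) = ∅, so x is NOT a limit point.
  x = δ: opens ∋ x are {β, γ, δ}; each meets A ∖ {δ}, so x IS a limit point.
Collecting: A' = {δ}.


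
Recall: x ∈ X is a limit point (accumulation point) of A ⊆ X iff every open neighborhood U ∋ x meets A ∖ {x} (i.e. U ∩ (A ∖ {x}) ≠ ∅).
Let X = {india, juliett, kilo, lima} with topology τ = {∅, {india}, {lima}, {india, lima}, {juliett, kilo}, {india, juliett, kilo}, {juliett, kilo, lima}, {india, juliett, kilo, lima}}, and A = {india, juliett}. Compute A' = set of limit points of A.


A' = {kilo}

For each x ∈ X, list the open sets U ∈ τ with x ∈ U, then check whether U ∩ (A ∖ {x}) ≠ ∅ for every such U.
  x = india: open {india} ∋ x has {india} ∩ (A ∖ {india}) = ∅, so x is NOT a limit point.
  x = juliett: open {juliett, kilo} ∋ x has {juliett, kilo} ∩ (A ∖ {juliett}) = ∅, so x is NOT a limit point.
  x = kilo: opens ∋ x are {juliett, kilo}, {india, juliett, kilo}, {juliett, kilo, lima}, {india, juliett, kilo, lima}; each meets A ∖ {kilo}, so x IS a limit point.
  x = lima: open {lima} ∋ x has {lima} ∩ (A ∖ {lima}) = ∅, so x is NOT a limit point.
Collecting: A' = {kilo}.


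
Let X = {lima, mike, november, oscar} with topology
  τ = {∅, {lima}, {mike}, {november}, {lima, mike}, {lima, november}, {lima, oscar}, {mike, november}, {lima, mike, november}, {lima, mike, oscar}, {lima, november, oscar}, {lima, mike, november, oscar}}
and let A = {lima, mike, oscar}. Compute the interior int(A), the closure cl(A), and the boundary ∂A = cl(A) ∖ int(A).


int(A) = {lima, mike, oscar}, cl(A) = {lima, mike, oscar}, ∂A = ∅.

Closed sets in (X, τ) are complements of opens:
  closed(X, τ) = {∅, {mike}, {november}, {oscar}, {lima, oscar}, {mike, november}, {mike, oscar}, {november, oscar}, {lima, mike, oscar}, {lima, november, oscar}, {mike, november, oscar}, {lima, mike, november, oscar}}.
int(A) = ⋃ {U ∈ τ : U ⊆ A}. Opens contained in A: ∅, {lima}, {mike}, {lima, mike}, {lima, oscar}, {lima, mike, oscar}.
Taking the union of these: int(A) = {lima, mike, oscar}.
cl(A) = ⋂ {C closed : A ⊆ C}. Closed sets containing A: {lima, mike, oscar}, {lima, mike, november, oscar}.
Intersecting these: cl(A) = {lima, mike, oscar}.
∂A = cl(A) ∖ int(A) = {lima, mike, oscar} ∖ {lima, mike, oscar} = ∅.


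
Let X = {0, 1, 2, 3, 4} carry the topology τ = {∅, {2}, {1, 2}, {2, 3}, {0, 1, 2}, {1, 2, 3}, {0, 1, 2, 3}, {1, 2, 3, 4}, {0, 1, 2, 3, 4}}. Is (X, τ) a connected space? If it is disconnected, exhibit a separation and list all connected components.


(X, τ) is connected.

Find clopen sets (U ∈ τ with X ∖ U ∈ τ):
  U = ∅, X ∖ U = {0, 1, 2, 3, 4} — both open, so U is clopen.
  U = {0, 1, 2, 3, 4}, X ∖ U = ∅ — both open, so U is clopen.
Only trivial clopens (∅ and X) exist, so (X, τ) is connected.
Compute connected components by grouping points that agree on all clopens:
  component: {0, 1, 2, 3, 4}


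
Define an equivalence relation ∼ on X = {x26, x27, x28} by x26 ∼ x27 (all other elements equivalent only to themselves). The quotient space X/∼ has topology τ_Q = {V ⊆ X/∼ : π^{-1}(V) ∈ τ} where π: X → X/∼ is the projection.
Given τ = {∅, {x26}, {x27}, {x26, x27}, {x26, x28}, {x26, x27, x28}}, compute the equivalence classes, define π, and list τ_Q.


X/∼ = {[x26=x27], [x28]}; |τ_Q| = 3.

Equivalence classes: [x26=x27], [x28].
Quotient map π: X → X/∼ sends x26 ↦ [x26=x27], x27 ↦ [x26=x27], x28 ↦ [x28].
For each subset V ⊆ X/∼, compute π^{-1}(V) ⊆ X and check whether π^{-1}(V) ∈ τ. V is open in τ_Q iff π^{-1}(V) ∈ τ.
  V = {}: π^{-1}(V) = ∅ ∈ τ ✓.
  V = {[x26=x27]}: π^{-1}(V) = {x26, x27} ∈ τ ✓.
  V = {[x28]}: π^{-1}(V) = {x28} ∉ τ ✗.
  V = {[x26=x27], [x28]}: π^{-1}(V) = {x26, x27, x28} ∈ τ ✓.
Open sets in the quotient: τ_Q = {{}, {[x26=x27]}, {[x26=x27], [x28]}} (3 elements).


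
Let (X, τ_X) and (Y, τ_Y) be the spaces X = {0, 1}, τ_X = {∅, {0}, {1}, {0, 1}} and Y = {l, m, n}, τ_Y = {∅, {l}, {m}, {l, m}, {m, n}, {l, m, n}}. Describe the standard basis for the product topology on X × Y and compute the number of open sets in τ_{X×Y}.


Basis B = {∅ × ∅, {0} × {l}, {0} × {m}, {1} × {l}, {1} × {m}, {0} × {l, m}, {0, 1} × {l}, {0} × {m, n}, {0, 1} × {m}, {1} × {l, m}, {1} × {m, n}, {0} × {l, m, n}, {1} × {l, m, n}, {0, 1} × {l, m}, {0, 1} × {m, n}, {0, 1} × {l, m, n}}; |τ_{X×Y}| = 36.

Enumerate products U × V with U ∈ τ_X, V ∈ τ_Y (deduplicated):
  ∅ × ∅ = {} (∅)
  {0} × {l} = {(0,l)}
  {0} × {m} = {(0,m)}
  {1} × {l} = {(1,l)}
  {1} × {m} = {(1,m)}
  {0} × {l, m} = {(0,l), (0,m)}
  {0, 1} × {l} = {(0,l), (1,l)}
  {0} × {m, n} = {(0,m), (0,n)}
  {0, 1} × {m} = {(0,m), (1,m)}
  {1} × {l, m} = {(1,l), (1,m)}
  {1} × {m, n} = {(1,m), (1,n)}
  {0} × {l, m, n} = {(0,l), (0,m), (0,n)}
  {1} × {l, m, n} = {(1,l), (1,m), (1,n)}
  {0, 1} × {l, m} = {(0,l), (0,m), (1,l), (1,m)}
  {0, 1} × {m, n} = {(0,m), (0,n), (1,m), (1,n)}
  {0, 1} × {l, m, n} = {(0,l), (0,m), (0,n), (1,l), (1,m), (1,n)}
These 16 distinct sets form the basis B.
Close under arbitrary unions to get τ_{X×Y}; counting gives |τ_{X×Y}| = 36.


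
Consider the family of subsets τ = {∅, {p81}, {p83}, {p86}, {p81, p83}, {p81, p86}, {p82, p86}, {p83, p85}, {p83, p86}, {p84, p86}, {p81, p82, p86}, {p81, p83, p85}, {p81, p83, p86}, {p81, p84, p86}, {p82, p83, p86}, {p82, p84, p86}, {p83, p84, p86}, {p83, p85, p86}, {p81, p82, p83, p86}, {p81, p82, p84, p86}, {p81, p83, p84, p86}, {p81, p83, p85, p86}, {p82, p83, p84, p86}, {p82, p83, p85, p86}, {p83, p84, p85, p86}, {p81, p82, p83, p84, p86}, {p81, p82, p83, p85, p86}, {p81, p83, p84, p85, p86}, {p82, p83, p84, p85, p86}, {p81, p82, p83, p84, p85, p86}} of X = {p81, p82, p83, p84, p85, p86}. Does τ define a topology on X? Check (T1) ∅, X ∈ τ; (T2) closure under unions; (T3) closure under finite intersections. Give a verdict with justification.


τ IS a topology on X.

Axiom (T1): ∅ ∈ τ? Yes; X ∈ τ? Yes.
Axiom (T2/T3): check pairwise unions and intersections of members of τ.
All pairwise intersections and unions checked — each lies in τ. Therefore τ satisfies (T1), (T2), (T3): it IS a topology on X.


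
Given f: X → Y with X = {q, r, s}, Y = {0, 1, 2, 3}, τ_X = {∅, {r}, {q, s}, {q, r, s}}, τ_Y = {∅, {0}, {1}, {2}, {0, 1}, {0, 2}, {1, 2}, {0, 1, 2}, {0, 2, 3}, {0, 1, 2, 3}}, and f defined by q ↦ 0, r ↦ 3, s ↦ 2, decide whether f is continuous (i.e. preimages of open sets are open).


f is NOT continuous.

Compute f^{-1}(U) for each U ∈ τ_Y:
  U = ∅: f^{-1}(U) = ∅ ∈ τ_X ✓.
  U = {0}: f^{-1}(U) = {q} ∉ τ_X ✗.
  U = {1}: f^{-1}(U) = ∅ ∈ τ_X ✓.
  U = {2}: f^{-1}(U) = {s} ∉ τ_X ✗.
  U = {0, 1}: f^{-1}(U) = {q} ∉ τ_X ✗.
  U = {0, 2}: f^{-1}(U) = {q, s} ∈ τ_X ✓.
  U = {1, 2}: f^{-1}(U) = {s} ∉ τ_X ✗.
  U = {0, 1, 2}: f^{-1}(U) = {q, s} ∈ τ_X ✓.
  U = {0, 2, 3}: f^{-1}(U) = {q, r, s} ∈ τ_X ✓.
  U = {0, 1, 2, 3}: f^{-1}(U) = {q, r, s} ∈ τ_X ✓.
Found U = {0} with f^{-1}(U) = {q} not in τ_X. Therefore f is NOT continuous.


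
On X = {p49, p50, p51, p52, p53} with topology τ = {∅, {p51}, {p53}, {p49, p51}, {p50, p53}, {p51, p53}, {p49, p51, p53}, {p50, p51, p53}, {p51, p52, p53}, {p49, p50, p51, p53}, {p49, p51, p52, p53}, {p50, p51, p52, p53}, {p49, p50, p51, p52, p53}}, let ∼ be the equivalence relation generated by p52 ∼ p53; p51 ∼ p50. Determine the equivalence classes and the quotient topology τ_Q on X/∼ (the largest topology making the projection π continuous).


X/∼ = {[p49], [p50=p51], [p52=p53]}; |τ_Q| = 3.

Equivalence classes: [p49], [p50=p51], [p52=p53].
Quotient map π: X → X/∼ sends p49 ↦ [p49], p50 ↦ [p50=p51], p51 ↦ [p50=p51], p52 ↦ [p52=p53], p53 ↦ [p52=p53].
For each subset V ⊆ X/∼, compute π^{-1}(V) ⊆ X and check whether π^{-1}(V) ∈ τ. V is open in τ_Q iff π^{-1}(V) ∈ τ.
  V = {}: π^{-1}(V) = ∅ ∈ τ ✓.
  V = {[p49]}: π^{-1}(V) = {p49} ∉ τ ✗.
  V = {[p50=p51]}: π^{-1}(V) = {p50, p51} ∉ τ ✗.
  V = {[p49], [p50=p51]}: π^{-1}(V) = {p49, p50, p51} ∉ τ ✗.
  V = {[p52=p53]}: π^{-1}(V) = {p52, p53} ∉ τ ✗.
  V = {[p49], [p52=p53]}: π^{-1}(V) = {p49, p52, p53} ∉ τ ✗.
  V = {[p50=p51], [p52=p53]}: π^{-1}(V) = {p50, p51, p52, p53} ∈ τ ✓.
  V = {[p49], [p50=p51], [p52=p53]}: π^{-1}(V) = {p49, p50, p51, p52, p53} ∈ τ ✓.
Open sets in the quotient: τ_Q = {{}, {[p50=p51], [p52=p53]}, {[p49], [p50=p51], [p52=p53]}} (3 elements).


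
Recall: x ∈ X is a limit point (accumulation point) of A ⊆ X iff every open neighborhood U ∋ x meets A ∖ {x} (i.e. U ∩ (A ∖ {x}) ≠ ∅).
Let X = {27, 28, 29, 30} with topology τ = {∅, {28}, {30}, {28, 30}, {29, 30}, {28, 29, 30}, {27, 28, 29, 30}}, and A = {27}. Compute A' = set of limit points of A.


A' = ∅

For each x ∈ X, list the open sets U ∈ τ with x ∈ U, then check whether U ∩ (A ∖ {x}) ≠ ∅ for every such U.
  x = 27: open {27, 28, 29, 30} ∋ x has {27, 28, 29, 30} ∩ (A ∖ {27}) = ∅, so x is NOT a limit point.
  x = 28: open {28} ∋ x has {28} ∩ (A ∖ {28}) = ∅, so x is NOT a limit point.
  x = 29: open {29, 30} ∋ x has {29, 30} ∩ (A ∖ {29}) = ∅, so x is NOT a limit point.
  x = 30: open {30} ∋ x has {30} ∩ (A ∖ {30}) = ∅, so x is NOT a limit point.
Collecting: A' = ∅.


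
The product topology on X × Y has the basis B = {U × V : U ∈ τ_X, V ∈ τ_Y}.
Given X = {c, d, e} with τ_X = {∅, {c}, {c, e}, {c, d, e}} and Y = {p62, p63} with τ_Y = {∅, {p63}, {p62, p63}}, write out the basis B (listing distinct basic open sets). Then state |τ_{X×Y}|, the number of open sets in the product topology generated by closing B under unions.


Basis B = {∅ × ∅, {c} × {p63}, {c} × {p62, p63}, {c, e} × {p63}, {c, d, e} × {p63}, {c, e} × {p62, p63}, {c, d, e} × {p62, p63}}; |τ_{X×Y}| = 10.

Enumerate products U × V with U ∈ τ_X, V ∈ τ_Y (deduplicated):
  ∅ × ∅ = {} (∅)
  {c} × {p63} = {(c,p63)}
  {c} × {p62, p63} = {(c,p62), (c,p63)}
  {c, e} × {p63} = {(c,p63), (e,p63)}
  {c, d, e} × {p63} = {(c,p63), (d,p63), (e,p63)}
  {c, e} × {p62, p63} = {(c,p62), (c,p63), (e,p62), (e,p63)}
  {c, d, e} × {p62, p63} = {(c,p62), (c,p63), (d,p62), (d,p63), (e,p62), (e,p63)}
These 7 distinct sets form the basis B.
Close under arbitrary unions to get τ_{X×Y}; counting gives |τ_{X×Y}| = 10.


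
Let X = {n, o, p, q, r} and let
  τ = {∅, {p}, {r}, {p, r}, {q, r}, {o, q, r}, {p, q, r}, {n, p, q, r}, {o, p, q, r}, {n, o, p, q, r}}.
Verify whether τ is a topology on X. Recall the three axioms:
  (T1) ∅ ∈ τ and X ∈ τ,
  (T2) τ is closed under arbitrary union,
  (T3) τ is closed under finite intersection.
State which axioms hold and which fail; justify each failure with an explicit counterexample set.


τ IS a topology on X.

Axiom (T1): ∅ ∈ τ? Yes; X ∈ τ? Yes.
Axiom (T2/T3): check pairwise unions and intersections of members of τ.
All pairwise intersections and unions checked — each lies in τ. Therefore τ satisfies (T1), (T2), (T3): it IS a topology on X.


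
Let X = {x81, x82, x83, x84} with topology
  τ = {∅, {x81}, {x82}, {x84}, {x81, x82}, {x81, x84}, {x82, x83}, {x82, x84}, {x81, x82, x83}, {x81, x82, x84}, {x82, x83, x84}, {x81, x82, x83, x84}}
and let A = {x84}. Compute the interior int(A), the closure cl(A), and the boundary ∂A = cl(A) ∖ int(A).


int(A) = {x84}, cl(A) = {x84}, ∂A = ∅.

Closed sets in (X, τ) are complements of opens:
  closed(X, τ) = {∅, {x81}, {x83}, {x84}, {x81, x83}, {x81, x84}, {x82, x83}, {x83, x84}, {x81, x82, x83}, {x81, x83, x84}, {x82, x83, x84}, {x81, x82, x83, x84}}.
int(A) = ⋃ {U ∈ τ : U ⊆ A}. Opens contained in A: ∅, {x84}.
Taking the union of these: int(A) = {x84}.
cl(A) = ⋂ {C closed : A ⊆ C}. Closed sets containing A: {x84}, {x81, x84}, {x83, x84}, {x81, x83, x84}, {x82, x83, x84}, {x81, x82, x83, x84}.
Intersecting these: cl(A) = {x84}.
∂A = cl(A) ∖ int(A) = {x84} ∖ {x84} = ∅.


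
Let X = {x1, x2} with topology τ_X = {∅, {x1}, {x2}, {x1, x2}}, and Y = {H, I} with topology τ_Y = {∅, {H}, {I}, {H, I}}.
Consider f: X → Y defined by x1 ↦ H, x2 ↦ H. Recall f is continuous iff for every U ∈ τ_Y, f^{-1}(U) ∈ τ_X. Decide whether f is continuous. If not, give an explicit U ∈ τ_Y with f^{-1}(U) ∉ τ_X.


f IS continuous.

Compute f^{-1}(U) for each U ∈ τ_Y:
  U = ∅: f^{-1}(U) = ∅ ∈ τ_X ✓.
  U = {H}: f^{-1}(U) = {x1, x2} ∈ τ_X ✓.
  U = {I}: f^{-1}(U) = ∅ ∈ τ_X ✓.
  U = {H, I}: f^{-1}(U) = {x1, x2} ∈ τ_X ✓.
Every preimage lies in τ_X, so f IS continuous.


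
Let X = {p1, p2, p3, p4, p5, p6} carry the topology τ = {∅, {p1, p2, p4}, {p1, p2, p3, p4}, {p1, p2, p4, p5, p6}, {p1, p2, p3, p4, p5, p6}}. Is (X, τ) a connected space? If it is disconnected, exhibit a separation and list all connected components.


(X, τ) is connected.

Find clopen sets (U ∈ τ with X ∖ U ∈ τ):
  U = ∅, X ∖ U = {p1, p2, p3, p4, p5, p6} — both open, so U is clopen.
  U = {p1, p2, p3, p4, p5, p6}, X ∖ U = ∅ — both open, so U is clopen.
Only trivial clopens (∅ and X) exist, so (X, τ) is connected.
Compute connected components by grouping points that agree on all clopens:
  component: {p1, p2, p3, p4, p5, p6}


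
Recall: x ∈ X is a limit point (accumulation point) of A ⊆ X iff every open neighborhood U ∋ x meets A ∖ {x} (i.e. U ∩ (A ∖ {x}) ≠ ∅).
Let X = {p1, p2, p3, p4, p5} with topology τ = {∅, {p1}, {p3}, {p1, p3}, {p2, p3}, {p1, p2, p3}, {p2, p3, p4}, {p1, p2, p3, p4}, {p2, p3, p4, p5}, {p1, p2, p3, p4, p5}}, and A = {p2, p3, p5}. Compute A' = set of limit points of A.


A' = {p2, p4, p5}

For each x ∈ X, list the open sets U ∈ τ with x ∈ U, then check whether U ∩ (A ∖ {x}) ≠ ∅ for every such U.
  x = p1: open {p1} ∋ x has {p1} ∩ (A ∖ {p1}) = ∅, so x is NOT a limit point.
  x = p2: opens ∋ x are {p2, p3}, {p1, p2, p3}, {p2, p3, p4}, {p1, p2, p3, p4}, {p2, p3, p4, p5}, {p1, p2, p3, p4, p5}; each meets A ∖ {p2}, so x IS a limit point.
  x = p3: open {p3} ∋ x has {p3} ∩ (A ∖ {p3}) = ∅, so x is NOT a limit point.
  x = p4: opens ∋ x are {p2, p3, p4}, {p1, p2, p3, p4}, {p2, p3, p4, p5}, {p1, p2, p3, p4, p5}; each meets A ∖ {p4}, so x IS a limit point.
  x = p5: opens ∋ x are {p2, p3, p4, p5}, {p1, p2, p3, p4, p5}; each meets A ∖ {p5}, so x IS a limit point.
Collecting: A' = {p2, p4, p5}.


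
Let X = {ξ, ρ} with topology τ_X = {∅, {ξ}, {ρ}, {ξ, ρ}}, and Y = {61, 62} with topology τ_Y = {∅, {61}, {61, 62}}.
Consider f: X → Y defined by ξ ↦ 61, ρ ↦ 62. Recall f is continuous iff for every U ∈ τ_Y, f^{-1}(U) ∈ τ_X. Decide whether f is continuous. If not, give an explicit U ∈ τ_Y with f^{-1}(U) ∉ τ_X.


f IS continuous.

Compute f^{-1}(U) for each U ∈ τ_Y:
  U = ∅: f^{-1}(U) = ∅ ∈ τ_X ✓.
  U = {61}: f^{-1}(U) = {ξ} ∈ τ_X ✓.
  U = {61, 62}: f^{-1}(U) = {ξ, ρ} ∈ τ_X ✓.
Every preimage lies in τ_X, so f IS continuous.


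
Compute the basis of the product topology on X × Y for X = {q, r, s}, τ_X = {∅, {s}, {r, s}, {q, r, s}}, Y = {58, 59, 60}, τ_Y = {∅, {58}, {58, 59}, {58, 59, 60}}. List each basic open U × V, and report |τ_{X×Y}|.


Basis B = {∅ × ∅, {s} × {58}, {r, s} × {58}, {s} × {58, 59}, {q, r, s} × {58}, {s} × {58, 59, 60}, {r, s} × {58, 59}, {q, r, s} × {58, 59}, {r, s} × {58, 59, 60}, {q, r, s} × {58, 59, 60}}; |τ_{X×Y}| = 20.

Enumerate products U × V with U ∈ τ_X, V ∈ τ_Y (deduplicated):
  ∅ × ∅ = {} (∅)
  {s} × {58} = {(s,58)}
  {r, s} × {58} = {(r,58), (s,58)}
  {s} × {58, 59} = {(s,58), (s,59)}
  {q, r, s} × {58} = {(q,58), (r,58), (s,58)}
  {s} × {58, 59, 60} = {(s,58), (s,59), (s,60)}
  {r, s} × {58, 59} = {(r,58), (r,59), (s,58), (s,59)}
  {q, r, s} × {58, 59} = {(q,58), (q,59), (r,58), (r,59), (s,58), (s,59)}
  {r, s} × {58, 59, 60} = {(r,58), (r,59), (r,60), (s,58), (s,59), (s,60)}
  {q, r, s} × {58, 59, 60} = {(q,58), (q,59), (q,60), (r,58), (r,59), (r,60), (s,58), (s,59), (s,60)}
These 10 distinct sets form the basis B.
Close under arbitrary unions to get τ_{X×Y}; counting gives |τ_{X×Y}| = 20.


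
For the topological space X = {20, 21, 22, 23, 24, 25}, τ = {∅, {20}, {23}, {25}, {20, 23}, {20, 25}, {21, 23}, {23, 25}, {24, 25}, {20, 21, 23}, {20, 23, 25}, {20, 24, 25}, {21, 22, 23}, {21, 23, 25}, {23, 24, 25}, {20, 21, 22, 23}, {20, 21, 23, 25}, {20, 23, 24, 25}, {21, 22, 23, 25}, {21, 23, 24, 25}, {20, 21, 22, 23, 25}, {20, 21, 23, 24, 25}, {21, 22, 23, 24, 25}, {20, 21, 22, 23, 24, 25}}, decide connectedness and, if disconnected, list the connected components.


(X, τ) is disconnected; components = [{20}, {24, 25}, {21, 22, 23}].

Find clopen sets (U ∈ τ with X ∖ U ∈ τ):
  U = ∅, X ∖ U = {20, 21, 22, 23, 24, 25} — both open, so U is clopen.
  U = {20}, X ∖ U = {21, 22, 23, 24, 25} — both open, so U is clopen.
  U = {24, 25}, X ∖ U = {20, 21, 22, 23} — both open, so U is clopen.
  U = {20, 24, 25}, X ∖ U = {21, 22, 23} — both open, so U is clopen.
  U = {21, 22, 23}, X ∖ U = {20, 24, 25} — both open, so U is clopen.
  U = {20, 21, 22, 23}, X ∖ U = {24, 25} — both open, so U is clopen.
  U = {21, 22, 23, 24, 25}, X ∖ U = {20} — both open, so U is clopen.
  U = {20, 21, 22, 23, 24, 25}, X ∖ U = ∅ — both open, so U is clopen.
Nontrivial clopen(s) exist: e.g. {21, 22, 23}. So (X, τ) is disconnected.
Compute connected components by grouping points that agree on all clopens:
  component: {20}
  component: {24, 25}
  component: {21, 22, 23}


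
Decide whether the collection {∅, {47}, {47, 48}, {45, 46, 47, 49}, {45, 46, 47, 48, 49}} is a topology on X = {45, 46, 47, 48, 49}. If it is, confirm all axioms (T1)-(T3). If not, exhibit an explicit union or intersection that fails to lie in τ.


τ IS a topology on X.

Axiom (T1): ∅ ∈ τ? Yes; X ∈ τ? Yes.
Axiom (T2/T3): check pairwise unions and intersections of members of τ.
All pairwise intersections and unions checked — each lies in τ. Therefore τ satisfies (T1), (T2), (T3): it IS a topology on X.


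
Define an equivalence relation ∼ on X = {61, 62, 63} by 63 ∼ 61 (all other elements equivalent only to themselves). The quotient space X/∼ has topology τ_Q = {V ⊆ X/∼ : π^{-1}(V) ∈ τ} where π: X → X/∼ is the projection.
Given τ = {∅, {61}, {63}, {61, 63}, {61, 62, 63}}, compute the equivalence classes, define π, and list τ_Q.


X/∼ = {[61=63], [62]}; |τ_Q| = 3.

Equivalence classes: [61=63], [62].
Quotient map π: X → X/∼ sends 61 ↦ [61=63], 62 ↦ [62], 63 ↦ [61=63].
For each subset V ⊆ X/∼, compute π^{-1}(V) ⊆ X and check whether π^{-1}(V) ∈ τ. V is open in τ_Q iff π^{-1}(V) ∈ τ.
  V = {}: π^{-1}(V) = ∅ ∈ τ ✓.
  V = {[61=63]}: π^{-1}(V) = {61, 63} ∈ τ ✓.
  V = {[62]}: π^{-1}(V) = {62} ∉ τ ✗.
  V = {[61=63], [62]}: π^{-1}(V) = {61, 62, 63} ∈ τ ✓.
Open sets in the quotient: τ_Q = {{}, {[61=63]}, {[61=63], [62]}} (3 elements).


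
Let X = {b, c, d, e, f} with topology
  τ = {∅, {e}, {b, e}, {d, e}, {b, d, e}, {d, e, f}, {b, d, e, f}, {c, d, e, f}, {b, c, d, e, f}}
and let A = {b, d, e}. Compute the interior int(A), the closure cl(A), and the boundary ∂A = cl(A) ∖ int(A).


int(A) = {b, d, e}, cl(A) = {b, c, d, e, f}, ∂A = {c, f}.

Closed sets in (X, τ) are complements of opens:
  closed(X, τ) = {∅, {b}, {c}, {b, c}, {c, f}, {b, c, f}, {c, d, f}, {b, c, d, f}, {b, c, d, e, f}}.
int(A) = ⋃ {U ∈ τ : U ⊆ A}. Opens contained in A: ∅, {e}, {b, e}, {d, e}, {b, d, e}.
Taking the union of these: int(A) = {b, d, e}.
cl(A) = ⋂ {C closed : A ⊆ C}. Closed sets containing A: {b, c, d, e, f}.
Intersecting these: cl(A) = {b, c, d, e, f}.
∂A = cl(A) ∖ int(A) = {b, c, d, e, f} ∖ {b, d, e} = {c, f}.


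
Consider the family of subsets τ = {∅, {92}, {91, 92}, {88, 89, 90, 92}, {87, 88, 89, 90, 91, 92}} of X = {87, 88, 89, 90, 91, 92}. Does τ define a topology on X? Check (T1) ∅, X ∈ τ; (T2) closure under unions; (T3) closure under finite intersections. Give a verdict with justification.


τ is NOT a topology on X.

Axiom (T1): ∅ ∈ τ? Yes; X ∈ τ? Yes.
Axiom (T2/T3): check pairwise unions and intersections of members of τ.
Counterexample for (T2): {91, 92} ∪ {88, 89, 90, 92} = {88, 89, 90, 91, 92} ∉ τ. Therefore τ is NOT a topology.


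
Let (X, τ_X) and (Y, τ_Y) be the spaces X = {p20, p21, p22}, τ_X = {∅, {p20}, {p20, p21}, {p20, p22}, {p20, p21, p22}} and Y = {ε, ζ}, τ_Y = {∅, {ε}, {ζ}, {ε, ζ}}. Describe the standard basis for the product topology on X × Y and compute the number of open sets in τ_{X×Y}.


Basis B = {∅ × ∅, {p20} × {ε}, {p20} × {ζ}, {p20} × {ε, ζ}, {p20, p21} × {ε}, {p20, p22} × {ε}, {p20, p21} × {ζ}, {p20, p22} × {ζ}, {p20, p21, p22} × {ε}, {p20, p21, p22} × {ζ}, {p20, p21} × {ε, ζ}, {p20, p22} × {ε, ζ}, {p20, p21, p22} × {ε, ζ}}; |τ_{X×Y}| = 25.

Enumerate products U × V with U ∈ τ_X, V ∈ τ_Y (deduplicated):
  ∅ × ∅ = {} (∅)
  {p20} × {ε} = {(p20,ε)}
  {p20} × {ζ} = {(p20,ζ)}
  {p20} × {ε, ζ} = {(p20,ε), (p20,ζ)}
  {p20, p21} × {ε} = {(p20,ε), (p21,ε)}
  {p20, p22} × {ε} = {(p20,ε), (p22,ε)}
  {p20, p21} × {ζ} = {(p20,ζ), (p21,ζ)}
  {p20, p22} × {ζ} = {(p20,ζ), (p22,ζ)}
  {p20, p21, p22} × {ε} = {(p20,ε), (p21,ε), (p22,ε)}
  {p20, p21, p22} × {ζ} = {(p20,ζ), (p21,ζ), (p22,ζ)}
  {p20, p21} × {ε, ζ} = {(p20,ε), (p20,ζ), (p21,ε), (p21,ζ)}
  {p20, p22} × {ε, ζ} = {(p20,ε), (p20,ζ), (p22,ε), (p22,ζ)}
  {p20, p21, p22} × {ε, ζ} = {(p20,ε), (p20,ζ), (p21,ε), (p21,ζ), (p22,ε), (p22,ζ)}
These 13 distinct sets form the basis B.
Close under arbitrary unions to get τ_{X×Y}; counting gives |τ_{X×Y}| = 25.


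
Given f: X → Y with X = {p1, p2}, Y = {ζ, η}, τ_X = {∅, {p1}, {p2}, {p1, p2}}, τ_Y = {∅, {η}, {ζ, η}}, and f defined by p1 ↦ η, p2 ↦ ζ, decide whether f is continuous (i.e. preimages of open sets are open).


f IS continuous.

Compute f^{-1}(U) for each U ∈ τ_Y:
  U = ∅: f^{-1}(U) = ∅ ∈ τ_X ✓.
  U = {η}: f^{-1}(U) = {p1} ∈ τ_X ✓.
  U = {ζ, η}: f^{-1}(U) = {p1, p2} ∈ τ_X ✓.
Every preimage lies in τ_X, so f IS continuous.


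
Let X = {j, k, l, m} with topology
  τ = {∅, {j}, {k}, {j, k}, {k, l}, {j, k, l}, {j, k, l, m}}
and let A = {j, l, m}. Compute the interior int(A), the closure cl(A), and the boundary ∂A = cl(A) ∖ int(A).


int(A) = {j}, cl(A) = {j, l, m}, ∂A = {l, m}.

Closed sets in (X, τ) are complements of opens:
  closed(X, τ) = {∅, {m}, {j, m}, {l, m}, {j, l, m}, {k, l, m}, {j, k, l, m}}.
int(A) = ⋃ {U ∈ τ : U ⊆ A}. Opens contained in A: ∅, {j}.
Taking the union of these: int(A) = {j}.
cl(A) = ⋂ {C closed : A ⊆ C}. Closed sets containing A: {j, l, m}, {j, k, l, m}.
Intersecting these: cl(A) = {j, l, m}.
∂A = cl(A) ∖ int(A) = {j, l, m} ∖ {j} = {l, m}.


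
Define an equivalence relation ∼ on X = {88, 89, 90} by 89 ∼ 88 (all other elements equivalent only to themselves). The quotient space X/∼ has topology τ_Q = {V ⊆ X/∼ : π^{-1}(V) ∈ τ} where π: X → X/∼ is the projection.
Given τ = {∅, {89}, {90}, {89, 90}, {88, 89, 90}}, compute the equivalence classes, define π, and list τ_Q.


X/∼ = {[88=89], [90]}; |τ_Q| = 3.

Equivalence classes: [88=89], [90].
Quotient map π: X → X/∼ sends 88 ↦ [88=89], 89 ↦ [88=89], 90 ↦ [90].
For each subset V ⊆ X/∼, compute π^{-1}(V) ⊆ X and check whether π^{-1}(V) ∈ τ. V is open in τ_Q iff π^{-1}(V) ∈ τ.
  V = {}: π^{-1}(V) = ∅ ∈ τ ✓.
  V = {[88=89]}: π^{-1}(V) = {88, 89} ∉ τ ✗.
  V = {[90]}: π^{-1}(V) = {90} ∈ τ ✓.
  V = {[88=89], [90]}: π^{-1}(V) = {88, 89, 90} ∈ τ ✓.
Open sets in the quotient: τ_Q = {{}, {[90]}, {[88=89], [90]}} (3 elements).


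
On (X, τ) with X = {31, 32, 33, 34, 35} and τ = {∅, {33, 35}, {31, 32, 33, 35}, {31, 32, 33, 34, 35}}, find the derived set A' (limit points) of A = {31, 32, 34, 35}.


A' = {31, 32, 33, 34}

For each x ∈ X, list the open sets U ∈ τ with x ∈ U, then check whether U ∩ (A ∖ {x}) ≠ ∅ for every such U.
  x = 31: opens ∋ x are {31, 32, 33, 35}, {31, 32, 33, 34, 35}; each meets A ∖ {31}, so x IS a limit point.
  x = 32: opens ∋ x are {31, 32, 33, 35}, {31, 32, 33, 34, 35}; each meets A ∖ {32}, so x IS a limit point.
  x = 33: opens ∋ x are {33, 35}, {31, 32, 33, 35}, {31, 32, 33, 34, 35}; each meets A ∖ {33}, so x IS a limit point.
  x = 34: opens ∋ x are {31, 32, 33, 34, 35}; each meets A ∖ {34}, so x IS a limit point.
  x = 35: open {33, 35} ∋ x has {33, 35} ∩ (A ∖ {35}) = ∅, so x is NOT a limit point.
Collecting: A' = {31, 32, 33, 34}.


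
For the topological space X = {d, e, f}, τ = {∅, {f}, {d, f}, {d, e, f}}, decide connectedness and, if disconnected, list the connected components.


(X, τ) is connected.

Find clopen sets (U ∈ τ with X ∖ U ∈ τ):
  U = ∅, X ∖ U = {d, e, f} — both open, so U is clopen.
  U = {d, e, f}, X ∖ U = ∅ — both open, so U is clopen.
Only trivial clopens (∅ and X) exist, so (X, τ) is connected.
Compute connected components by grouping points that agree on all clopens:
  component: {d, e, f}


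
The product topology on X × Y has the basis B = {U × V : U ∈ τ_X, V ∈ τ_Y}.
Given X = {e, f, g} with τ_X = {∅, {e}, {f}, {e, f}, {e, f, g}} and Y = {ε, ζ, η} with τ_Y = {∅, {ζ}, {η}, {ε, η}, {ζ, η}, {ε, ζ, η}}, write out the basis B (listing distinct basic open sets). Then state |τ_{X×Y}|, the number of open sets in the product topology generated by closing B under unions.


Basis B = {∅ × ∅, {e} × {ζ}, {e} × {η}, {f} × {ζ}, {f} × {η}, {e} × {ε, η}, {e} × {ζ, η}, {e, f} × {ζ}, {e, f} × {η}, {f} × {ε, η}, {f} × {ζ, η}, {e} × {ε, ζ, η}, {e, f, g} × {ζ}, {e, f, g} × {η}, {f} × {ε, ζ, η}, {e, f} × {ε, η}, {e, f} × {ζ, η}, {e, f} × {ε, ζ, η}, {e, f, g} × {ε, η}, {e, f, g} × {ζ, η}, {e, f, g} × {ε, ζ, η}}; |τ_{X×Y}| = 70.

Enumerate products U × V with U ∈ τ_X, V ∈ τ_Y (deduplicated):
  ∅ × ∅ = {} (∅)
  {e} × {ζ} = {(e,ζ)}
  {e} × {η} = {(e,η)}
  {f} × {ζ} = {(f,ζ)}
  {f} × {η} = {(f,η)}
  {e} × {ε, η} = {(e,ε), (e,η)}
  {e} × {ζ, η} = {(e,ζ), (e,η)}
  {e, f} × {ζ} = {(e,ζ), (f,ζ)}
  {e, f} × {η} = {(e,η), (f,η)}
  {f} × {ε, η} = {(f,ε), (f,η)}
  {f} × {ζ, η} = {(f,ζ), (f,η)}
  {e} × {ε, ζ, η} = {(e,ε), (e,ζ), (e,η)}
  {e, f, g} × {ζ} = {(e,ζ), (f,ζ), (g,ζ)}
  {e, f, g} × {η} = {(e,η), (f,η), (g,η)}
  {f} × {ε, ζ, η} = {(f,ε), (f,ζ), (f,η)}
  {e, f} × {ε, η} = {(e,ε), (e,η), (f,ε), (f,η)}
  {e, f} × {ζ, η} = {(e,ζ), (e,η), (f,ζ), (f,η)}
  {e, f} × {ε, ζ, η} = {(e,ε), (e,ζ), (e,η), (f,ε), (f,ζ), (f,η)}
  {e, f, g} × {ε, η} = {(e,ε), (e,η), (f,ε), (f,η), (g,ε), (g,η)}
  {e, f, g} × {ζ, η} = {(e,ζ), (e,η), (f,ζ), (f,η), (g,ζ), (g,η)}
  {e, f, g} × {ε, ζ, η} = {(e,ε), (e,ζ), (e,η), (f,ε), (f,ζ), (f,η), (g,ε), (g,ζ), (g,η)}
These 21 distinct sets form the basis B.
Close under arbitrary unions to get τ_{X×Y}; counting gives |τ_{X×Y}| = 70.


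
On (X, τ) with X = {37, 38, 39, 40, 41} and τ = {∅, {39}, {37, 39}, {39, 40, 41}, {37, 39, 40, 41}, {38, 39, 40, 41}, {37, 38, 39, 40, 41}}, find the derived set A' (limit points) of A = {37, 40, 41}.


A' = {38, 40, 41}

For each x ∈ X, list the open sets U ∈ τ with x ∈ U, then check whether U ∩ (A ∖ {x}) ≠ ∅ for every such U.
  x = 37: open {37, 39} ∋ x has {37, 39} ∩ (A ∖ {37}) = ∅, so x is NOT a limit point.
  x = 38: opens ∋ x are {38, 39, 40, 41}, {37, 38, 39, 40, 41}; each meets A ∖ {38}, so x IS a limit point.
  x = 39: open {39} ∋ x has {39} ∩ (A ∖ {39}) = ∅, so x is NOT a limit point.
  x = 40: opens ∋ x are {39, 40, 41}, {37, 39, 40, 41}, {38, 39, 40, 41}, {37, 38, 39, 40, 41}; each meets A ∖ {40}, so x IS a limit point.
  x = 41: opens ∋ x are {39, 40, 41}, {37, 39, 40, 41}, {38, 39, 40, 41}, {37, 38, 39, 40, 41}; each meets A ∖ {41}, so x IS a limit point.
Collecting: A' = {38, 40, 41}.


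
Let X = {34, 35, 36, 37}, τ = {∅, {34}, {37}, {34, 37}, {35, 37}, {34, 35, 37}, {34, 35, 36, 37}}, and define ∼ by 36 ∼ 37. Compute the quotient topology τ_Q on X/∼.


X/∼ = {[34], [35], [36=37]}; |τ_Q| = 3.

Equivalence classes: [34], [35], [36=37].
Quotient map π: X → X/∼ sends 34 ↦ [34], 35 ↦ [35], 36 ↦ [36=37], 37 ↦ [36=37].
For each subset V ⊆ X/∼, compute π^{-1}(V) ⊆ X and check whether π^{-1}(V) ∈ τ. V is open in τ_Q iff π^{-1}(V) ∈ τ.
  V = {}: π^{-1}(V) = ∅ ∈ τ ✓.
  V = {[34]}: π^{-1}(V) = {34} ∈ τ ✓.
  V = {[35]}: π^{-1}(V) = {35} ∉ τ ✗.
  V = {[34], [35]}: π^{-1}(V) = {34, 35} ∉ τ ✗.
  V = {[36=37]}: π^{-1}(V) = {36, 37} ∉ τ ✗.
  V = {[34], [36=37]}: π^{-1}(V) = {34, 36, 37} ∉ τ ✗.
  V = {[35], [36=37]}: π^{-1}(V) = {35, 36, 37} ∉ τ ✗.
  V = {[34], [35], [36=37]}: π^{-1}(V) = {34, 35, 36, 37} ∈ τ ✓.
Open sets in the quotient: τ_Q = {{}, {[34]}, {[34], [35], [36=37]}} (3 elements).


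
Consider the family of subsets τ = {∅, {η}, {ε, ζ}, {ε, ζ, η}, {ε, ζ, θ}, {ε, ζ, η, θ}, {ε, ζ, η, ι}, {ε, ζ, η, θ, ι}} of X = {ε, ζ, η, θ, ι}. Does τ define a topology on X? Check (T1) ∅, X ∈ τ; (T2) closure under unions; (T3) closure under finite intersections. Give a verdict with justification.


τ IS a topology on X.

Axiom (T1): ∅ ∈ τ? Yes; X ∈ τ? Yes.
Axiom (T2/T3): check pairwise unions and intersections of members of τ.
All pairwise intersections and unions checked — each lies in τ. Therefore τ satisfies (T1), (T2), (T3): it IS a topology on X.


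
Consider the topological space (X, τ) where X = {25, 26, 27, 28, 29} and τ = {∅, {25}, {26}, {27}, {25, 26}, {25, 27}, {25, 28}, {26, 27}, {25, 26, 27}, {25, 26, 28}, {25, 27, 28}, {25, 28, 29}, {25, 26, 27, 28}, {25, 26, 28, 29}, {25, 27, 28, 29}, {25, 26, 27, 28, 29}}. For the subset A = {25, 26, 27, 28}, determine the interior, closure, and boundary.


int(A) = {25, 26, 27, 28}, cl(A) = {25, 26, 27, 28, 29}, ∂A = {29}.

Closed sets in (X, τ) are complements of opens:
  closed(X, τ) = {∅, {26}, {27}, {29}, {26, 27}, {26, 29}, {27, 29}, {28, 29}, {25, 28, 29}, {26, 27, 29}, {26, 28, 29}, {27, 28, 29}, {25, 26, 28, 29}, {25, 27, 28, 29}, {26, 27, 28, 29}, {25, 26, 27, 28, 29}}.
int(A) = ⋃ {U ∈ τ : U ⊆ A}. Opens contained in A: ∅, {25}, {26}, {27}, {25, 26}, {25, 27}, {25, 28}, {26, 27}, {25, 26, 27}, {25, 26, 28}, {25, 27, 28}, {25, 26, 27, 28}.
Taking the union of these: int(A) = {25, 26, 27, 28}.
cl(A) = ⋂ {C closed : A ⊆ C}. Closed sets containing A: {25, 26, 27, 28, 29}.
Intersecting these: cl(A) = {25, 26, 27, 28, 29}.
∂A = cl(A) ∖ int(A) = {25, 26, 27, 28, 29} ∖ {25, 26, 27, 28} = {29}.


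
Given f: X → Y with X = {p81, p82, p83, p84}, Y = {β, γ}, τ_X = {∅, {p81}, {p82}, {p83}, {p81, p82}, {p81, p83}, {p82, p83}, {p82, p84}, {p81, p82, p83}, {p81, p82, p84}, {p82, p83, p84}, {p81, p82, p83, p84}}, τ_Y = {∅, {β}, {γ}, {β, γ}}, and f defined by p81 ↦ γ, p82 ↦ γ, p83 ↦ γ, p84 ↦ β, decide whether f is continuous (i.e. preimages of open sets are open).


f is NOT continuous.

Compute f^{-1}(U) for each U ∈ τ_Y:
  U = ∅: f^{-1}(U) = ∅ ∈ τ_X ✓.
  U = {β}: f^{-1}(U) = {p84} ∉ τ_X ✗.
  U = {γ}: f^{-1}(U) = {p81, p82, p83} ∈ τ_X ✓.
  U = {β, γ}: f^{-1}(U) = {p81, p82, p83, p84} ∈ τ_X ✓.
Found U = {β} with f^{-1}(U) = {p84} not in τ_X. Therefore f is NOT continuous.


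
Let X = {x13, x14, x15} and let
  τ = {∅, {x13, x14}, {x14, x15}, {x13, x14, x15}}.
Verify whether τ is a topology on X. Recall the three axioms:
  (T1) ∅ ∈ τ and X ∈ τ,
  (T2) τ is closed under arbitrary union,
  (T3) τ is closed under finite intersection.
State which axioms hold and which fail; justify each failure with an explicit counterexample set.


τ is NOT a topology on X.

Axiom (T1): ∅ ∈ τ? Yes; X ∈ τ? Yes.
Axiom (T2/T3): check pairwise unions and intersections of members of τ.
Counterexample for (T3): {x13, x14} ∩ {x14, x15} = {x14} ∉ τ. Therefore τ is NOT a topology.
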